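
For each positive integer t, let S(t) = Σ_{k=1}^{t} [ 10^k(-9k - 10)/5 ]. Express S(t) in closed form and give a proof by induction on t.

We claim S(t) = -2·10^t(t + 1) + 2 for all t ≥ 1.
Base step (t = 1): S(1) = -38, and the closed form gives -38. They agree.
Inductive step: suppose the statement holds for some k ≥ 1, so S(k) = -2·10^k(k + 1) + 2.
Then S(k+1) = S(k) + (10^k(-18k - 38)) = (-2·10^k(k + 1) + 2) + (10^k(-18k - 38)).
Simplifying, S(k+1) = -20·10^k·k - 40·10^k + 2 = -2·10^(k+1)((k+1) + 1) + 2,
which is the closed form with t = k+1.
By the principle of mathematical induction, the result holds for all t ≥ 1.

S(t) = -2·10^t(t + 1) + 2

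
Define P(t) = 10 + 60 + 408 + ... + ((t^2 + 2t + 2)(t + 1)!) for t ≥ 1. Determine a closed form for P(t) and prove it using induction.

We claim P(t) = (t + 1)(t + 2)! - 2 for all t ≥ 1.
For the base case t = 1: P(1) = 10, and the closed form gives 10. They agree.
Inductive step: assume the claim holds for t = r, so P(r) = (r + 1)(r + 2)! - 2.
Then P(r+1) = P(r) + ((r^2 + 4r + 5)(r + 2)!) = ((r + 1)(r + 2)! - 2) + ((r^2 + 4r + 5)(r + 2)!).
Simplifying, P(r+1) = ((r+1) + 1)((r+1) + 2)! - 2,
which is the closed form with t = r+1.
Hence, by induction on t, the claim holds for every t ≥ 1.

P(t) = (t + 1)(t + 2)! - 2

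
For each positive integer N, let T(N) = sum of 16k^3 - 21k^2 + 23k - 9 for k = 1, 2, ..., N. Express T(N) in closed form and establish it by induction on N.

We claim T(N) = N(4N^3 + N^2 + 5N - 1) for all N ≥ 1.
Base case (N = 1): T(1) = 9, and the closed form gives 9. They agree.
Inductive step: suppose the statement holds for some k ≥ 1, so T(k) = k(4k^3 + k^2 + 5k - 1).
Then T(k+1) = T(k) + (16k^3 + 27k^2 + 29k + 9) = (k(4k^3 + k^2 + 5k - 1)) + (16k^3 + 27k^2 + 29k + 9).
Simplifying, T(k+1) = (k + 1)(4k^3 + 13k^2 + 19k + 9) = (k+1)(4(k+1)^3 + (k+1)^2 + 5(k+1) - 1),
which is the closed form with N = k+1.
Hence, by induction on N, the claim holds for every N ≥ 1.

T(N) = N(4N^3 + N^2 + 5N - 1)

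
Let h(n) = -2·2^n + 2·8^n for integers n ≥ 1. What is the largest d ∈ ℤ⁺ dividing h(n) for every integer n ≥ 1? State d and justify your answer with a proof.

Computing the first values: h(1) = 12 and h(2) = 120; gcd(12, 120) = 12, so d ≤ 12.
We prove 12 | -2·2^n + 2·8^n for all n ≥ 1 by induction on n.
Base step (n = 1): h(1) = 12 = 12·(1), so 12 | h(1).
Inductive step: assume the claim holds for n = r, i.e. 12 | h(r). Then
h(r+1) − 8·h(r) = (-2·2^(r+1) + 2·8^(r+1)) − 8·(-2·2^r + 2·8^r) = (-2)·2^r·(2 − 8) = (12)·2^r. Since 12 | h(r) by the inductive hypothesis, 12 | 8·h(r); and 12 | 12 since 12 = 12·1. Therefore 12 | h(r+1).
By the principle of mathematical induction, the result holds for all n ≥ 1.
Therefore the largest such d is 12.

d = 12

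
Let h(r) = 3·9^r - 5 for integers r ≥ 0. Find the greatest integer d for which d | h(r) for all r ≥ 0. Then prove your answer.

Computing the first values: h(0) = -2 and h(1) = 22; gcd(-2, 22) = 2, so d ≤ 2.
We prove 2 | 3·9^r - 5 for all r ≥ 0 by induction on r.
For the base case r = 0: h(0) = -2 = 2·(-1), so 2 | h(0).
Inductive step: assume the claim holds for r = k, i.e. 2 | h(k). Then
h(k+1) = 3·9^(k+1) - 5 = 9·(3·9^k - 5) + 40 = 9·h(k) + 40. The first term is divisible by 2 by the inductive hypothesis, and 40 is divisible by 2. Hence 2 | h(k+1).
By the principle of mathematical induction, the result holds for all r ≥ 0.
Therefore the largest such d is 2.

d = 2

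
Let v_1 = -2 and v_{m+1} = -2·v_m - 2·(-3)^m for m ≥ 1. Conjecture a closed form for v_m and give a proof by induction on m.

Computing the first terms: v_1 = -2, v_2 = 10, v_3 = -38. This suggests v_m = (-2)^(m + 1) + 2(-3)^m.
For the base case m = 1: the formula gives -2 = -2 = v_1.
Suppose the result is true for m = j, so v_j = (-2)^(j + 1) + 2(-3)^j.
Then v_{j+1} = -2·v_j - 2·(-3)^j = -2·((-2)^(j + 1) + 2(-3)^j) - 2·(-3)^j = (-2)^(j + 2) + 2(-3)^(j + 1) = (-2)^((j+1) + 1) + 2(-3)^(j+1),
which is the claimed formula at m = j+1.
By induction, the statement is established for all m ≥ 1.

v_m = (-2)^(m + 1) + 2(-3)^m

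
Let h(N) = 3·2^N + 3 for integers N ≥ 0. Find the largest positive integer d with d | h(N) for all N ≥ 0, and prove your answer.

d = 3

Computing the first values: h(0) = 6 and h(1) = 9; gcd(6, 9) = 3, so d ≤ 3.
We prove 3 | 3·2^N + 3 for all N ≥ 0 by induction on N.
For the base case N = 0: h(0) = 6 = 3·(2), so 3 | h(0).
Inductive step: assume the claim holds for N = i, i.e. 3 | h(i). Then
h(i+1) = 3·2^(i+1) + 3 = 2·(3·2^i + 3) - 3 = 2·h(i) - 3. The first term is divisible by 3 by the inductive hypothesis, and -3 is divisible by 3. Hence 3 | h(i+1).
By induction, the statement is established for all N ≥ 0.
Therefore the largest such d is 3.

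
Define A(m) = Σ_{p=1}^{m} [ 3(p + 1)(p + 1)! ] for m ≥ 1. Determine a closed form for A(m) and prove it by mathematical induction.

A(m) = 3(m + 2)! - 6

We claim A(m) = 3(m + 2)! - 6 for all m ≥ 1.
For the base case m = 1: A(1) = 12, and the closed form gives 12. They agree.
For the inductive step, assume it holds for an arbitrary p ≥ 1, so A(p) = 3(p + 2)! - 6.
Then A(p+1) = A(p) + (3(p + 2)(p + 2)!) = (3(p + 2)! - 6) + (3(p + 2)(p + 2)!).
Simplifying, A(p+1) = 3((p+1) + 2)! - 6,
which is the closed form with m = p+1.
By the principle of mathematical induction, the result holds for all m ≥ 1.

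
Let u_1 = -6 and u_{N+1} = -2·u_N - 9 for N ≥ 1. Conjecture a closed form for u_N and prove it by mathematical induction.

Computing the first terms: u_1 = -6, u_2 = 3, u_3 = -15. This suggests u_N = -3(-2)^(N - 1) - 3.
When N = 1: the formula gives -6 = -6 = u_1.
For the inductive step, assume it holds for an arbitrary k ≥ 1, so u_k = -3(-2)^(k - 1) - 3.
Then u_{k+1} = -2·u_k - 9 = -2·(-3(-2)^(k - 1) - 3) - 9 = -3(-2)^k - 3 = -3(-2)^((k+1) - 1) - 3,
which is the claimed formula at N = k+1.
Hence, by induction on N, the claim holds for every N ≥ 1.

u_N = -3(-2)^(N - 1) - 3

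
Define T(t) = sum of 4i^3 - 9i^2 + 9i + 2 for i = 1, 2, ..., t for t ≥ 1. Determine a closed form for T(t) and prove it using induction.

T(t) = t(t^3 - t^2 + t + 5)

We claim T(t) = t(t^3 - t^2 + t + 5) for all t ≥ 1.
For the base case t = 1: T(1) = 6, and the closed form gives 6. They agree.
Suppose the result is true for t = i, so T(i) = i(i^3 - i^2 + i + 5).
Then T(i+1) = T(i) + (4i^3 + 3i^2 + 3i + 6) = (i(i^3 - i^2 + i + 5)) + (4i^3 + 3i^2 + 3i + 6).
Simplifying, T(i+1) = (i + 1)(i^3 + 2i^2 + 2i + 6) = (i+1)((i+1)^3 - (i+1)^2 + (i+1) + 5),
which is the closed form with t = i+1.
This completes the induction.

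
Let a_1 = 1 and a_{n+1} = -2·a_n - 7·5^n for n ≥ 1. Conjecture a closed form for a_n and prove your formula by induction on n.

a_n = -3(-2)^n - 5^n

Computing the first terms: a_1 = 1, a_2 = -37, a_3 = -101. This suggests a_n = -3(-2)^n - 5^n.
When n = 1: the formula gives 1 = 1 = a_1.
For the inductive step, assume it holds for an arbitrary r ≥ 1, so a_r = -3(-2)^r - 5^r.
Then a_{r+1} = -2·a_r - 7·5^r = -2·(-3(-2)^r - 5^r) - 7·5^r = -3(-2)^(r + 1) - 5^(r + 1),
which is the claimed formula at n = r+1.
By induction, the statement is established for all n ≥ 1.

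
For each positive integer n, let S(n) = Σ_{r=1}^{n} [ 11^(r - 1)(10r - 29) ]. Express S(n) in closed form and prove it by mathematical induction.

S(n) = 11^n(n - 3) + 3

We claim S(n) = 11^n(n - 3) + 3 for all n ≥ 1.
Base case (n = 1): S(1) = -19, and the closed form gives -19. They agree.
For the inductive step, assume it holds for an arbitrary r ≥ 1, so S(r) = 11^r(r - 3) + 3.
Then S(r+1) = S(r) + (11^r(10r - 19)) = (11^r(r - 3) + 3) + (11^r(10r - 19)).
Simplifying, S(r+1) = 11·11^r·r - 22·11^r + 3 = 11^(r+1)((r+1) - 3) + 3,
which is the closed form with n = r+1.
Hence, by induction on n, the claim holds for every n ≥ 1.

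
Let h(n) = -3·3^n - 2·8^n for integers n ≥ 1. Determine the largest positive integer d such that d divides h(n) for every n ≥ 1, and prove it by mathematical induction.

d = 5

Computing the first values: h(1) = -25 and h(2) = -155; gcd(-25, -155) = 5, so d ≤ 5.
We prove 5 | -3·3^n - 2·8^n for all n ≥ 1 by induction on n.
Base step (n = 1): h(1) = -25 = 5·(-5), so 5 | h(1).
Inductive step: suppose the statement holds for some i ≥ 1, i.e. 5 | h(i). Then
h(i+1) − 8·h(i) = (-3·3^(i+1) - 2·8^(i+1)) − 8·(-3·3^i - 2·8^i) = (-3)·3^i·(3 − 8) = (15)·3^i. Since 5 | h(i) by the inductive hypothesis, 5 | 8·h(i); and 5 | 15 since 15 = 5·3. Therefore 5 | h(i+1).
By the principle of mathematical induction, the result holds for all n ≥ 1.
Therefore the largest such d is 5.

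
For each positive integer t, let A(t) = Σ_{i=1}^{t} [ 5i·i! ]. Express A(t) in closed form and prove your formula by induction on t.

A(t) = (5t + 5)t! - 5

We claim A(t) = (5t + 5)t! - 5 for all t ≥ 1.
When t = 1: A(1) = 5, and the closed form gives 5. They agree.
Suppose the result is true for t = i, so A(i) = (5i + 5)i! - 5.
Then A(i+1) = A(i) + (5(i + 1)(i + 1)!) = ((5i + 5)i! - 5) + (5(i + 1)(i + 1)!).
Simplifying, A(i+1) = (5(i+1) + 5)(i+1)! - 5,
which is the closed form with t = i+1.
By the principle of mathematical induction, the result holds for all t ≥ 1.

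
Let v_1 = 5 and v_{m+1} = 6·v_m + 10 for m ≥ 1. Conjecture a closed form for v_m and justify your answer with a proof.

Computing the first terms: v_1 = 5, v_2 = 40, v_3 = 250. This suggests v_m = 7·6^(m - 1) - 2.
Base case (m = 1): the formula gives 5 = 5 = v_1.
For the inductive step, assume it holds for an arbitrary i ≥ 1, so v_i = 7·6^(i - 1) - 2.
Then v_{i+1} = 6·v_i + 10 = 6·(7·6^(i - 1) - 2) + 10 = 7·6^i - 2 = 7·6^((i+1) - 1) - 2,
which is the claimed formula at m = i+1.
By induction, the statement is established for all m ≥ 1.

v_m = 7·6^(m - 1) - 2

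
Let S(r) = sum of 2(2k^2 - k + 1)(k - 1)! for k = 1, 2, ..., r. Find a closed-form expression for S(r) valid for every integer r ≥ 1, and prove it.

S(r) = (4r + 2)r! - 2

We claim S(r) = (4r + 2)r! - 2 for all r ≥ 1.
Base step (r = 1): S(1) = 4, and the closed form gives 4. They agree.
Inductive step: suppose the statement holds for some k ≥ 1, so S(k) = (4k + 2)k! - 2.
Then S(k+1) = S(k) + (2(2k^2 + 3k + 2)k!) = ((4k + 2)k! - 2) + (2(2k^2 + 3k + 2)k!).
Simplifying, S(k+1) = (4(k+1) + 2)(k+1)! - 2,
which is the closed form with r = k+1.
Hence, by induction on r, the claim holds for every r ≥ 1.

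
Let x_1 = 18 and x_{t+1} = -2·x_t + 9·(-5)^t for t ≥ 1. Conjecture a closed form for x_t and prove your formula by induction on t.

Computing the first terms: x_1 = 18, x_2 = -81, x_3 = 387. This suggests x_t = 3(-2)^(t - 1) - 3(-5)^t.
Base case (t = 1): the formula gives 18 = 18 = x_1.
Inductive step: assume the claim holds for t = k, so x_k = 3(-2)^(k - 1) - 3(-5)^k.
Then x_{k+1} = -2·x_k + 9·(-5)^k = -2·(3(-2)^(k - 1) - 3(-5)^k) + 9·(-5)^k = 3(-2)^k - 3(-5)^(k + 1) = 3(-2)^((k+1) - 1) - 3(-5)^(k+1),
which is the claimed formula at t = k+1.
Hence, by induction on t, the claim holds for every t ≥ 1.

x_t = 3(-2)^(t - 1) - 3(-5)^t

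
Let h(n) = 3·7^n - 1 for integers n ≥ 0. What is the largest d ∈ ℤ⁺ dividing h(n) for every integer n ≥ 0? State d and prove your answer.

d = 2

Computing the first values: h(0) = 2 and h(1) = 20; gcd(2, 20) = 2, so d ≤ 2.
We prove 2 | 3·7^n - 1 for all n ≥ 0 by induction on n.
For the base case n = 0: h(0) = 2 = 2·(1), so 2 | h(0).
Suppose the result is true for n = j, i.e. 2 | h(j). Then
h(j+1) = 3·7^(j+1) - 1 = 7·(3·7^j - 1) + 6 = 7·h(j) + 6. The first term is divisible by 2 by the inductive hypothesis, and 6 is divisible by 2. Hence 2 | h(j+1).
This completes the induction.
Therefore the largest such d is 2.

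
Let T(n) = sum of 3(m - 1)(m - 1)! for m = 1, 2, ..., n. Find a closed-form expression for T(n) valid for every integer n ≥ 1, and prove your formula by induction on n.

T(n) = 3n! - 3

We claim T(n) = 3n! - 3 for all n ≥ 1.
For the base case n = 1: T(1) = 0, and the closed form gives 0. They agree.
Suppose the result is true for n = m, so T(m) = 3m! - 3.
Then T(m+1) = T(m) + (3m·m!) = (3m! - 3) + (3m·m!).
Simplifying, T(m+1) = 3(m+1)! - 3,
which is the closed form with n = m+1.
This completes the induction.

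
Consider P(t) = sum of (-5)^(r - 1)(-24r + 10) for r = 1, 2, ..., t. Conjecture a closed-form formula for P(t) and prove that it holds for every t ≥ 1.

P(t) = (-5)^t(4t - 1) + 1

We claim P(t) = (-5)^t(4t - 1) + 1 for all t ≥ 1.
When t = 1: P(1) = -14, and the closed form gives -14. They agree.
Inductive step: suppose the statement holds for some r ≥ 1, so P(r) = (-5)^r(4r - 1) + 1.
Then P(r+1) = P(r) + ((-5)^r(-24r - 14)) = ((-5)^r(4r - 1) + 1) + ((-5)^r(-24r - 14)).
Simplifying, P(r+1) = -20(-5)^r·r - 15(-5)^r + 1 = (-5)^(r+1)(4(r+1) - 1) + 1,
which is the closed form with t = r+1.
Hence, by induction on t, the claim holds for every t ≥ 1.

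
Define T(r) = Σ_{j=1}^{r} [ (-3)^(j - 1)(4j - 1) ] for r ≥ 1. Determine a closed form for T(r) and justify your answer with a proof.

We claim T(r) = -(-3)^r·r for all r ≥ 1.
For the base case r = 1: T(1) = 3, and the closed form gives 3. They agree.
Inductive step: suppose the statement holds for some j ≥ 1, so T(j) = -(-3)^j·j.
Then T(j+1) = T(j) + ((-3)^j(4j + 3)) = (-(-3)^j·j) + ((-3)^j(4j + 3)).
Simplifying, T(j+1) = 3(-3)^j(j + 1) = -(-3)^(j+1)·(j+1),
which is the closed form with r = j+1.
This completes the induction.

T(r) = -(-3)^r·r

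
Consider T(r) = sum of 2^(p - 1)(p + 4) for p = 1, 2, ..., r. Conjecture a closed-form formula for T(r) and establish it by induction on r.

We claim T(r) = 2^r(r + 3) - 3 for all r ≥ 1.
When r = 1: T(1) = 5, and the closed form gives 5. They agree.
Inductive step: suppose the statement holds for some p ≥ 1, so T(p) = 2^p(p + 3) - 3.
Then T(p+1) = T(p) + (2^p(p + 5)) = (2^p(p + 3) - 3) + (2^p(p + 5)).
Simplifying, T(p+1) = 2^(p + 1)p + 2^(p + 3) - 3 = 2^(p+1)((p+1) + 3) - 3,
which is the closed form with r = p+1.
By the principle of mathematical induction, the result holds for all r ≥ 1.

T(r) = 2^r(r + 3) - 3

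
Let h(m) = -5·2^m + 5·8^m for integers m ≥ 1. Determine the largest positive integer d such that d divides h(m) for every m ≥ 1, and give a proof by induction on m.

d = 30

Computing the first values: h(1) = 30 and h(2) = 300; gcd(30, 300) = 30, so d ≤ 30.
We prove 30 | -5·2^m + 5·8^m for all m ≥ 1 by induction on m.
When m = 1: h(1) = 30 = 30·(1), so 30 | h(1).
Inductive step: suppose the statement holds for some r ≥ 1, i.e. 30 | h(r). Then
h(r+1) − 8·h(r) = (-5·2^(r+1) + 5·8^(r+1)) − 8·(-5·2^r + 5·8^r) = (-5)·2^r·(2 − 8) = (30)·2^r. Since 30 | h(r) by the inductive hypothesis, 30 | 8·h(r); and 30 | 30 since 30 = 30·1. Therefore 30 | h(r+1).
This completes the induction.
Therefore the largest such d is 30.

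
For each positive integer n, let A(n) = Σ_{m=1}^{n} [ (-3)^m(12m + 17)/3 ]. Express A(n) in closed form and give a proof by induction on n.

We claim A(n) = (-3)^n(3n + 5) - 5 for all n ≥ 1.
Base step (n = 1): A(1) = -29, and the closed form gives -29. They agree.
Inductive step: assume the claim holds for n = m, so A(m) = (-3)^m(3m + 5) - 5.
Then A(m+1) = A(m) + ((-3)^m(-12m - 29)) = ((-3)^m(3m + 5) - 5) + ((-3)^m(-12m - 29)).
Simplifying, A(m+1) = -9(-3)^m·m - 24(-3)^m - 5 = (-3)^(m+1)(3(m+1) + 5) - 5,
which is the closed form with n = m+1.
This completes the induction.

A(n) = (-3)^n(3n + 5) - 5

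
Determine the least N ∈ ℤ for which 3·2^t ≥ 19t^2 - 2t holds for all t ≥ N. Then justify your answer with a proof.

At t = 8: 768 < 1200, so the inequality fails and N ≥ 9. We prove 3·2^t ≥ 19t^2 - 2t for all t ≥ 9.
Base step (t = 9): 3·2^t = 1536 and 19t^2 - 2t = 1521, so 1536 ≥ 1521.
Suppose the result is true for t = p, so 3·2^p ≥ 19p^2 - 2p.
Then 3·2^(p + 1) = 2·(3·2^p) ≥ 2·(19p^2 - 2p).
Also, for p ≥ 9 we have 2·(19p^2 - 2p) ≥ 19(p+1)^2 - 2(p+1), since 2·(19p^2 - 2p) − (19(p+1)^2 - 2(p+1)) = 19p^2 - 40p - 17, which is nonnegative for all p ≥ 9.
Combining, 3·2^(p + 1) ≥ 19(p+1)^2 - 2(p+1).
Hence, by induction on t, the claim holds for every t ≥ 9.
Hence the smallest such N is 9.

N = 9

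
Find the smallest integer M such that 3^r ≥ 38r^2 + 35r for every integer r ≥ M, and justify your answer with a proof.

At r = 6: 729 < 1578, so the inequality fails and M ≥ 7. We prove 3^r ≥ 38r^2 + 35r for all r ≥ 7.
Base step (r = 7): 3^r = 2187 and 38r^2 + 35r = 2107, so 2187 ≥ 2107.
Inductive step: assume the claim holds for r = p, so 3^p ≥ 38p^2 + 35p.
Then 3^(p + 1) = 3·(3^p) ≥ 3·(38p^2 + 35p).
Also, for p ≥ 7 we have 3·(38p^2 + 35p) ≥ 38(p+1)^2 + 35(p+1), since 3·(38p^2 + 35p) − (38(p+1)^2 + 35(p+1)) = 76p^2 - 6p - 73, which is nonnegative for all p ≥ 7.
Combining, 3^(p + 1) ≥ 38(p+1)^2 + 35(p+1).
By the principle of mathematical induction, the result holds for all r ≥ 7.
Hence the smallest such M is 7.

M = 7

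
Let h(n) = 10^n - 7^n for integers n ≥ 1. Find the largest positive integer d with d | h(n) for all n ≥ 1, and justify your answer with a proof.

Computing the first values: h(1) = 3 and h(2) = 51; gcd(3, 51) = 3, so d ≤ 3.
We prove 3 | 10^n - 7^n for all n ≥ 1 by induction on n.
When n = 1: h(1) = 3 = 3·(1), so 3 | h(1).
Inductive step: assume the claim holds for n = p, i.e. 3 | h(p). Then
10^{p+1} − 7^{p+1} = 10·10^p − 7·7^p = 10·(10^p − 7^p) + (3)·7^p. The first term is divisible by 3 by the inductive hypothesis, and the second term (3)·7^p is divisible by 3 since 3 | 3. Hence 3 | h(p+1).
By induction, the statement is established for all n ≥ 1.
Therefore the largest such d is 3.

d = 3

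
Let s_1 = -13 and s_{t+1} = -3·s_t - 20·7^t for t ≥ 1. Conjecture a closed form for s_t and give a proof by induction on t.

Computing the first terms: s_1 = -13, s_2 = -101, s_3 = -677. This suggests s_t = (-3)^(t - 1) - 2·7^t.
For the base case t = 1: the formula gives -13 = -13 = s_1.
Inductive step: suppose the statement holds for some i ≥ 1, so s_i = (-3)^(i - 1) - 2·7^i.
Then s_{i+1} = -3·s_i - 20·7^i = -3·((-3)^(i - 1) - 2·7^i) - 20·7^i = (-3)^i - 2·7^(i + 1) = (-3)^((i+1) - 1) - 2·7^(i+1),
which is the claimed formula at t = i+1.
By induction, the statement is established for all t ≥ 1.

s_t = (-3)^(t - 1) - 2·7^t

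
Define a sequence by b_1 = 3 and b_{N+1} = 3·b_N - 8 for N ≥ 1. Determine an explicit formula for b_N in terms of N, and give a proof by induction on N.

b_N = -3^(N - 1) + 4

Computing the first terms: b_1 = 3, b_2 = 1, b_3 = -5. This suggests b_N = -3^(N - 1) + 4.
Base case (N = 1): the formula gives 3 = 3 = b_1.
Inductive step: suppose the statement holds for some r ≥ 1, so b_r = -3^(r - 1) + 4.
Then b_{r+1} = 3·b_r - 8 = 3·(-3^(r - 1) + 4) - 8 = -3^r + 4 = -3^((r+1) - 1) + 4,
which is the claimed formula at N = r+1.
This completes the induction.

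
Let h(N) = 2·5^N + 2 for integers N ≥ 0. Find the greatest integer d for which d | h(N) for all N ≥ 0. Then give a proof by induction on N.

Computing the first values: h(0) = 4 and h(1) = 12; gcd(4, 12) = 4, so d ≤ 4.
We prove 4 | 2·5^N + 2 for all N ≥ 0 by induction on N.
Base step (N = 0): h(0) = 4 = 4·(1), so 4 | h(0).
For the inductive step, assume it holds for an arbitrary i ≥ 0, i.e. 4 | h(i). Then
h(i+1) = 2·5^(i+1) + 2 = 5·(2·5^i + 2) - 8 = 5·h(i) - 8. The first term is divisible by 4 by the inductive hypothesis, and -8 is divisible by 4. Hence 4 | h(i+1).
This completes the induction.
Therefore the largest such d is 4.

d = 4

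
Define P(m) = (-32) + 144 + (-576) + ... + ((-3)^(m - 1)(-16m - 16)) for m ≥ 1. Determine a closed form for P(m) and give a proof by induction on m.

We claim P(m) = (-3)^m(4m + 5) - 5 for all m ≥ 1.
Base step (m = 1): P(1) = -32, and the closed form gives -32. They agree.
Suppose the result is true for m = i, so P(i) = (-3)^i(4i + 5) - 5.
Then P(i+1) = P(i) + (16(-3)^i(-i - 2)) = ((-3)^i(4i + 5) - 5) + (16(-3)^i(-i - 2)).
Simplifying, P(i+1) = -12(-3)^i·i - 27(-3)^i - 5 = (-3)^(i+1)(4(i+1) + 5) - 5,
which is the closed form with m = i+1.
Hence, by induction on m, the claim holds for every m ≥ 1.

P(m) = (-3)^m(4m + 5) - 5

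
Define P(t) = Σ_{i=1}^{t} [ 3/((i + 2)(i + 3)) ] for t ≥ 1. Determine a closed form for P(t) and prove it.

We claim P(t) = t/(t + 3) for all t ≥ 1.
When t = 1: P(1) = 1/4, and the closed form gives 1/4. They agree.
Suppose the result is true for t = i, so P(i) = i/(i + 3).
Then P(i+1) = P(i) + (3/((i + 3)(i + 4))) = (i/(i + 3)) + (3/((i + 3)(i + 4))).
Simplifying, P(i+1) = (i + 1)/(i + 4) = (i+1)/((i+1) + 3),
which is the closed form with t = i+1.
This completes the induction.

P(t) = t/(t + 3)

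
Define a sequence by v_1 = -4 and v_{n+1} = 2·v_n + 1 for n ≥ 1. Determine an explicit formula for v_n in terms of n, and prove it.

Computing the first terms: v_1 = -4, v_2 = -7, v_3 = -13. This suggests v_n = -3·2^(n - 1) - 1.
Base step (n = 1): the formula gives -4 = -4 = v_1.
Inductive step: suppose the statement holds for some j ≥ 1, so v_j = -3·2^(j - 1) - 1.
Then v_{j+1} = 2·v_j + 1 = 2·(-3·2^(j - 1) - 1) + 1 = -3·2^j - 1 = -3·2^((j+1) - 1) - 1,
which is the claimed formula at n = j+1.
Hence, by induction on n, the claim holds for every n ≥ 1.

v_n = -3·2^(n - 1) - 1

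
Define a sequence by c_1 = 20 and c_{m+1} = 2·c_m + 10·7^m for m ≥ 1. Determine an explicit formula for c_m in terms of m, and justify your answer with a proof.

c_m = 3·2^m + 2·7^m

Computing the first terms: c_1 = 20, c_2 = 110, c_3 = 710. This suggests c_m = 3·2^m + 2·7^m.
For the base case m = 1: the formula gives 20 = 20 = c_1.
For the inductive step, assume it holds for an arbitrary i ≥ 1, so c_i = 3·2^i + 2·7^i.
Then c_{i+1} = 2·c_i + 10·7^i = 2·(3·2^i + 2·7^i) + 10·7^i = 3·2^(i + 1) + 2·7^(i + 1),
which is the claimed formula at m = i+1.
By induction, the statement is established for all m ≥ 1.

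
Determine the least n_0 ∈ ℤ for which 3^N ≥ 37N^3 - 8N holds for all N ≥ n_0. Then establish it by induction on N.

n_0 = 10

At N = 9: 19683 < 26901, so the inequality fails and n_0 ≥ 10. We prove 3^N ≥ 37N^3 - 8N for all N ≥ 10.
For the base case N = 10: 3^N = 59049 and 37N^3 - 8N = 36920, so 59049 ≥ 36920.
Inductive step: assume the claim holds for N = i, so 3^i ≥ 37i^3 - 8i.
Then 3^(i + 1) = 3·(3^i) ≥ 3·(37i^3 - 8i).
Also, for i ≥ 10 we have 3·(37i^3 - 8i) ≥ 37(i+1)^3 - 8(i+1), since 3·(37i^3 - 8i) − (37(i+1)^3 - 8(i+1)) = 74i^3 - 111i^2 - 127i - 29, which is nonnegative for all i ≥ 10.
Combining, 3^(i + 1) ≥ 37(i+1)^3 - 8(i+1).
Hence, by induction on N, the claim holds for every N ≥ 10.
Hence the smallest such n_0 is 10.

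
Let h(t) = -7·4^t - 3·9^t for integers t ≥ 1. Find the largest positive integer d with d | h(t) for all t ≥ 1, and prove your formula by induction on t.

Computing the first values: h(1) = -55 and h(2) = -355; gcd(-55, -355) = 5, so d ≤ 5.
We prove 5 | -7·4^t - 3·9^t for all t ≥ 1 by induction on t.
When t = 1: h(1) = -55 = 5·(-11), so 5 | h(1).
Inductive step: assume the claim holds for t = p, i.e. 5 | h(p). Then
h(p+1) − 9·h(p) = (-7·4^(p+1) - 3·9^(p+1)) − 9·(-7·4^p - 3·9^p) = (-7)·4^p·(4 − 9) = (35)·4^p. Since 5 | h(p) by the inductive hypothesis, 5 | 9·h(p); and 5 | 35 since 35 = 5·7. Therefore 5 | h(p+1).
By the principle of mathematical induction, the result holds for all t ≥ 1.
Therefore the largest such d is 5.

d = 5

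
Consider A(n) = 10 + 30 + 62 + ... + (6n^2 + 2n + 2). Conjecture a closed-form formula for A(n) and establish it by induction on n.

A(n) = 2n(n^2 + 2n + 2)

We claim A(n) = 2n(n^2 + 2n + 2) for all n ≥ 1.
When n = 1: A(1) = 10, and the closed form gives 10. They agree.
For the inductive step, assume it holds for an arbitrary k ≥ 1, so A(k) = 2k(k^2 + 2k + 2).
Then A(k+1) = A(k) + (6k^2 + 14k + 10) = (2k(k^2 + 2k + 2)) + (6k^2 + 14k + 10).
Simplifying, A(k+1) = 2(k + 1)(k^2 + 4k + 5) = 2(k+1)((k+1)^2 + 2(k+1) + 2),
which is the closed form with n = k+1.
This completes the induction.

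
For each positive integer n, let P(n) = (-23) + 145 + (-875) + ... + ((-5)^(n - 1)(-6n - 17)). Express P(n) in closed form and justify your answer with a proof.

We claim P(n) = (-5)^n(n + 3) - 3 for all n ≥ 1.
Base case (n = 1): P(1) = -23, and the closed form gives -23. They agree.
Inductive step: suppose the statement holds for some j ≥ 1, so P(j) = (-5)^j(j + 3) - 3.
Then P(j+1) = P(j) + ((-5)^j(-6j - 23)) = ((-5)^j(j + 3) - 3) + ((-5)^j(-6j - 23)).
Simplifying, P(j+1) = -5(-5)^j·j - 20(-5)^j - 3 = (-5)^(j+1)((j+1) + 3) - 3,
which is the closed form with n = j+1.
This completes the induction.

P(n) = (-5)^n(n + 3) - 3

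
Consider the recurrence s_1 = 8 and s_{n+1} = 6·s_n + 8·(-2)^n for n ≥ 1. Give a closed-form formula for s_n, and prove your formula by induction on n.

Computing the first terms: s_1 = 8, s_2 = 32, s_3 = 224. This suggests s_n = -(-2)^n + 6^n.
Base case (n = 1): the formula gives 8 = 8 = s_1.
For the inductive step, assume it holds for an arbitrary r ≥ 1, so s_r = -(-2)^r + 6^r.
Then s_{r+1} = 6·s_r + 8·(-2)^r = 6·(-(-2)^r + 6^r) + 8·(-2)^r = -(-2)^(r + 1) + 6^(r + 1),
which is the claimed formula at n = r+1.
By induction, the statement is established for all n ≥ 1.

s_n = -(-2)^n + 6^n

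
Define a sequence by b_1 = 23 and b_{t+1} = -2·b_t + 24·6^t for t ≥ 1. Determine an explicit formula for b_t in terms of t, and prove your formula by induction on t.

b_t = 5(-2)^(t - 1) + 3·6^t

Computing the first terms: b_1 = 23, b_2 = 98, b_3 = 668. This suggests b_t = 5(-2)^(t - 1) + 3·6^t.
Base case (t = 1): the formula gives 23 = 23 = b_1.
Inductive step: suppose the statement holds for some p ≥ 1, so b_p = 5(-2)^(p - 1) + 3·6^p.
Then b_{p+1} = -2·b_p + 24·6^p = -2·(5(-2)^(p - 1) + 3·6^p) + 24·6^p = 5(-2)^p + 3·6^(p + 1) = 5(-2)^((p+1) - 1) + 3·6^(p+1),
which is the claimed formula at t = p+1.
Hence, by induction on t, the claim holds for every t ≥ 1.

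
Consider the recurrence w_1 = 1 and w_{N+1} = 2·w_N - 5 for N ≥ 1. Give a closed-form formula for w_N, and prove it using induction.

w_N = -2^(N + 1) + 5

Computing the first terms: w_1 = 1, w_2 = -3, w_3 = -11. This suggests w_N = -2^(N + 1) + 5.
For the base case N = 1: the formula gives 1 = 1 = w_1.
Suppose the result is true for N = i, so w_i = -2^(i + 1) + 5.
Then w_{i+1} = 2·w_i - 5 = 2·(-2^(i + 1) + 5) - 5 = -2^(i + 2) + 5 = -2^((i+1) + 1) + 5,
which is the claimed formula at N = i+1.
By induction, the statement is established for all N ≥ 1.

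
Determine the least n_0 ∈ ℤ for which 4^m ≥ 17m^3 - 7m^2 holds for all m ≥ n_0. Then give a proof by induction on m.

n_0 = 6

At m = 5: 1024 < 1950, so the inequality fails and n_0 ≥ 6. We prove 4^m ≥ 17m^3 - 7m^2 for all m ≥ 6.
When m = 6: 4^m = 4096 and 17m^3 - 7m^2 = 3420, so 4096 ≥ 3420.
Suppose the result is true for m = j, so 4^j ≥ 17j^3 - 7j^2.
Then 4^(j + 1) = 4·(4^j) ≥ 4·(17j^3 - 7j^2).
Also, for j ≥ 6 we have 4·(17j^3 - 7j^2) ≥ 17(j+1)^3 - 7(j+1)^2, since 4·(17j^3 - 7j^2) − (17(j+1)^3 - 7(j+1)^2) = 51j^3 - 72j^2 - 37j - 10, which is nonnegative for all j ≥ 6.
Combining, 4^(j + 1) ≥ 17(j+1)^3 - 7(j+1)^2.
Hence, by induction on m, the claim holds for every m ≥ 6.
Hence the smallest such n_0 is 6.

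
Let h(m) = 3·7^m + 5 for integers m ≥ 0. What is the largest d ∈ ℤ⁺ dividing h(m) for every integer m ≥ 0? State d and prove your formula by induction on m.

Computing the first values: h(0) = 8 and h(1) = 26; gcd(8, 26) = 2, so d ≤ 2.
We prove 2 | 3·7^m + 5 for all m ≥ 0 by induction on m.
Base step (m = 0): h(0) = 8 = 2·(4), so 2 | h(0).
Inductive step: suppose the statement holds for some p ≥ 0, i.e. 2 | h(p). Then
h(p+1) = 3·7^(p+1) + 5 = 7·(3·7^p + 5) - 30 = 7·h(p) - 30. The first term is divisible by 2 by the inductive hypothesis, and -30 is divisible by 2. Hence 2 | h(p+1).
This completes the induction.
Therefore the largest such d is 2.

d = 2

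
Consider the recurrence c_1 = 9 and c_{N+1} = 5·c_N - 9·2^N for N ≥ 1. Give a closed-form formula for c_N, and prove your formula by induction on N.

Computing the first terms: c_1 = 9, c_2 = 27, c_3 = 99. This suggests c_N = 3·2^N + 3·5^(N - 1).
When N = 1: the formula gives 9 = 9 = c_1.
Inductive step: suppose the statement holds for some m ≥ 1, so c_m = 3·2^m + 3·5^(m - 1).
Then c_{m+1} = 5·c_m - 9·2^m = 5·(3·2^m + 3·5^(m - 1)) - 9·2^m = 3·2^(m + 1) + 3·5^m = 3·2^(m+1) + 3·5^((m+1) - 1),
which is the claimed formula at N = m+1.
Hence, by induction on N, the claim holds for every N ≥ 1.

c_N = 3·2^N + 3·5^(N - 1)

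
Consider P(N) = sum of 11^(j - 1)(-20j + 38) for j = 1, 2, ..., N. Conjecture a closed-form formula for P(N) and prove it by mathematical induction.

We claim P(N) = 2·11^N(-N + 2) - 4 for all N ≥ 1.
When N = 1: P(1) = 18, and the closed form gives 18. They agree.
Suppose the result is true for N = j, so P(j) = 2·11^j(-j + 2) - 4.
Then P(j+1) = P(j) + (11^j(-20j + 18)) = (2·11^j(-j + 2) - 4) + (11^j(-20j + 18)).
Simplifying, P(j+1) = -22·11^j·j + 22·11^j - 4 = 2·11^(j+1)(-(j+1) + 2) - 4,
which is the closed form with N = j+1.
This completes the induction.

P(N) = 2·11^N(-N + 2) - 4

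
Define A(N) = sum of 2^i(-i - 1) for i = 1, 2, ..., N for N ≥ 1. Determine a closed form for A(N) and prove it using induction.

A(N) = -2^(N + 1)N

We claim A(N) = -2^(N + 1)N for all N ≥ 1.
For the base case N = 1: A(1) = -4, and the closed form gives -4. They agree.
Suppose the result is true for N = i, so A(i) = -2^(i + 1)i.
Then A(i+1) = A(i) + (2^(i + 1)(-i - 2)) = (-2^(i + 1)i) + (2^(i + 1)(-i - 2)).
Simplifying, A(i+1) = 2^(i + 2)(-i - 1) = -2^((i+1) + 1)(i+1),
which is the closed form with N = i+1.
By induction, the statement is established for all N ≥ 1.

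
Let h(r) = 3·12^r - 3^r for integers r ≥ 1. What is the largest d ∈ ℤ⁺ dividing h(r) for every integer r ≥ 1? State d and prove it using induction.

Computing the first values: h(1) = 33 and h(2) = 423; gcd(33, 423) = 3, so d ≤ 3.
We prove 3 | 3·12^r - 3^r for all r ≥ 1 by induction on r.
When r = 1: h(1) = 33 = 3·(11), so 3 | h(1).
For the inductive step, assume it holds for an arbitrary p ≥ 1, i.e. 3 | h(p). Then
h(p+1) − 12·h(p) = (3·12^(p+1) - 3^(p+1)) − 12·(3·12^p - 3^p) = (-1)·3^p·(3 − 12) = (9)·3^p. Since 3 | h(p) by the inductive hypothesis, 3 | 12·h(p); and 3 | 9 since 9 = 3·3. Therefore 3 | h(p+1).
By the principle of mathematical induction, the result holds for all r ≥ 1.
Therefore the largest such d is 3.

d = 3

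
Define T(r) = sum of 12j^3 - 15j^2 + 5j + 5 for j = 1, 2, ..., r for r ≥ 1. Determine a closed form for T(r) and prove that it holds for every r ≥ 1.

T(r) = r(3r^3 + r^2 - 2r + 5)

We claim T(r) = r(3r^3 + r^2 - 2r + 5) for all r ≥ 1.
When r = 1: T(1) = 7, and the closed form gives 7. They agree.
Inductive step: suppose the statement holds for some j ≥ 1, so T(j) = j(3j^3 + j^2 - 2j + 5).
Then T(j+1) = T(j) + (12j^3 + 21j^2 + 11j + 7) = (j(3j^3 + j^2 - 2j + 5)) + (12j^3 + 21j^2 + 11j + 7).
Simplifying, T(j+1) = (j + 1)(3j^3 + 10j^2 + 9j + 7) = (j+1)(3(j+1)^3 + (j+1)^2 - 2(j+1) + 5),
which is the closed form with r = j+1.
By the principle of mathematical induction, the result holds for all r ≥ 1.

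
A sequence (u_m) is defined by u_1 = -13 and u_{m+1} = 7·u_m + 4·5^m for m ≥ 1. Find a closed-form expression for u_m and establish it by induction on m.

u_m = -2·5^m - 3·7^(m - 1)

Computing the first terms: u_1 = -13, u_2 = -71, u_3 = -397. This suggests u_m = -2·5^m - 3·7^(m - 1).
Base step (m = 1): the formula gives -13 = -13 = u_1.
For the inductive step, assume it holds for an arbitrary j ≥ 1, so u_j = -2·5^j - 3·7^(j - 1).
Then u_{j+1} = 7·u_j + 4·5^j = 7·(-2·5^j - 3·7^(j - 1)) + 4·5^j = -2·5^(j + 1) - 3·7^j = -2·5^(j+1) - 3·7^((j+1) - 1),
which is the claimed formula at m = j+1.
Hence, by induction on m, the claim holds for every m ≥ 1.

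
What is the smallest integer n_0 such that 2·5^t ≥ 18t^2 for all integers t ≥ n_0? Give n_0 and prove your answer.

n_0 = 3

At t = 2: 50 < 72, so the inequality fails and n_0 ≥ 3. We prove 2·5^t ≥ 18t^2 for all t ≥ 3.
For the base case t = 3: 2·5^t = 250 and 18t^2 = 162, so 250 ≥ 162.
Inductive step: assume the claim holds for t = p, so 2·5^p ≥ 18p^2.
Then 2·5^(p + 1) = 5·(2·5^p) ≥ 5·(18p^2).
Also, for p ≥ 3 we have 5·(18p^2) ≥ 18(p+1)^2, since 5 ≥ (1 + 1/p)^2 for all p ≥ 3.
Combining, 2·5^(p + 1) ≥ 18(p+1)^2.
Hence, by induction on t, the claim holds for every t ≥ 3.
Hence the smallest such n_0 is 3.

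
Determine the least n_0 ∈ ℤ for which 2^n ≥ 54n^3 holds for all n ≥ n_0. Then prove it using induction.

At n = 18: 262144 < 314928, so the inequality fails and n_0 ≥ 19. We prove 2^n ≥ 54n^3 for all n ≥ 19.
Base step (n = 19): 2^n = 524288 and 54n^3 = 370386, so 524288 ≥ 370386.
Suppose the result is true for n = k, so 2^k ≥ 54k^3.
Then 2^(k + 1) = 2·(2^k) ≥ 2·(54k^3).
Also, for k ≥ 19 we have 2·(54k^3) ≥ 54(k+1)^3, since 2 ≥ (1 + 1/k)^3 for all k ≥ 19.
Combining, 2^(k + 1) ≥ 54(k+1)^3.
By the principle of mathematical induction, the result holds for all n ≥ 19.
Hence the smallest such n_0 is 19.

n_0 = 19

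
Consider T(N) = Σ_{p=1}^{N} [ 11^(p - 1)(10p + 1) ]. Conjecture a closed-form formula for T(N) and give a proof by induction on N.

T(N) = 11^N·N

We claim T(N) = 11^N·N for all N ≥ 1.
Base case (N = 1): T(1) = 11, and the closed form gives 11. They agree.
Inductive step: assume the claim holds for N = p, so T(p) = 11^p·p.
Then T(p+1) = T(p) + (11^p(10p + 11)) = (11^p·p) + (11^p(10p + 11)).
Simplifying, T(p+1) = 11^(p + 1)(p + 1) = 11^(p+1)·(p+1),
which is the closed form with N = p+1.
Hence, by induction on N, the claim holds for every N ≥ 1.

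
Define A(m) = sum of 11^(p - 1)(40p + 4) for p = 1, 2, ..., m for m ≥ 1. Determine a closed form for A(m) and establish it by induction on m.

We claim A(m) = 4·11^m·m for all m ≥ 1.
Base case (m = 1): A(1) = 44, and the closed form gives 44. They agree.
Inductive step: assume the claim holds for m = p, so A(p) = 4·11^p·p.
Then A(p+1) = A(p) + (11^p(40p + 44)) = (4·11^p·p) + (11^p(40p + 44)).
Simplifying, A(p+1) = 44·11^p(p + 1) = 4·11^(p+1)·(p+1),
which is the closed form with m = p+1.
By induction, the statement is established for all m ≥ 1.

A(m) = 4·11^m·m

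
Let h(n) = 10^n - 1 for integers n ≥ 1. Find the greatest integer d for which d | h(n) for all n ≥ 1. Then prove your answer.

Computing the first values: h(1) = 9 and h(2) = 99; gcd(9, 99) = 9, so d ≤ 9.
We prove 9 | 10^n - 1 for all n ≥ 1 by induction on n.
Base step (n = 1): h(1) = 9 = 9·(1), so 9 | h(1).
Suppose the result is true for n = m, i.e. 9 | h(m). Then
10^{m+1} − 1^{m+1} = 10·10^m − 1·1^m = 10·(10^m − 1^m) + (9)·1^m. The first term is divisible by 9 by the inductive hypothesis, and the second term (9)·1^m is divisible by 9 since 9 | 9. Hence 9 | h(m+1).
By the principle of mathematical induction, the result holds for all n ≥ 1.
Therefore the largest such d is 9.

d = 9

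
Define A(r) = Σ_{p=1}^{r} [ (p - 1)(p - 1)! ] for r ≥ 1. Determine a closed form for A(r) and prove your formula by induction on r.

A(r) = r! - 1

We claim A(r) = r! - 1 for all r ≥ 1.
Base case (r = 1): A(1) = 0, and the closed form gives 0. They agree.
Inductive step: suppose the statement holds for some p ≥ 1, so A(p) = p! - 1.
Then A(p+1) = A(p) + (p·p!) = (p! - 1) + (p·p!).
Simplifying, A(p+1) = (p+1)! - 1,
which is the closed form with r = p+1.
By the principle of mathematical induction, the result holds for all r ≥ 1.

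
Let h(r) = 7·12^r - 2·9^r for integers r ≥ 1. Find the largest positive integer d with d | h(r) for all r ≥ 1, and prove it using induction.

d = 6

Computing the first values: h(1) = 66 and h(2) = 846; gcd(66, 846) = 6, so d ≤ 6.
We prove 6 | 7·12^r - 2·9^r for all r ≥ 1 by induction on r.
Base step (r = 1): h(1) = 66 = 6·(11), so 6 | h(1).
Inductive step: assume the claim holds for r = j, i.e. 6 | h(j). Then
h(j+1) − 12·h(j) = (7·12^(j+1) - 2·9^(j+1)) − 12·(7·12^j - 2·9^j) = (-2)·9^j·(9 − 12) = (6)·9^j. Since 6 | h(j) by the inductive hypothesis, 6 | 12·h(j); and 6 | 6 since 6 = 6·1. Therefore 6 | h(j+1).
Hence, by induction on r, the claim holds for every r ≥ 1.
Therefore the largest such d is 6.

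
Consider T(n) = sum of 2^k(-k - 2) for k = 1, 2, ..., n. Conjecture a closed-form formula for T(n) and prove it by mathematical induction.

T(n) = -2·2^n(n + 1) + 2

We claim T(n) = -2·2^n(n + 1) + 2 for all n ≥ 1.
Base step (n = 1): T(1) = -6, and the closed form gives -6. They agree.
Inductive step: suppose the statement holds for some k ≥ 1, so T(k) = -2·2^k(k + 1) + 2.
Then T(k+1) = T(k) + (2^(k + 1)(-k - 3)) = (-2·2^k(k + 1) + 2) + (2^(k + 1)(-k - 3)).
Simplifying, T(k+1) = -4·2^k·k - 8·2^k + 2 = -2·2^(k+1)((k+1) + 1) + 2,
which is the closed form with n = k+1.
By the principle of mathematical induction, the result holds for all n ≥ 1.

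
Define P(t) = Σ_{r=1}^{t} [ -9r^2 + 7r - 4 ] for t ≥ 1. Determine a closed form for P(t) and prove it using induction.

We claim P(t) = -t(3t^2 + t + 2) for all t ≥ 1.
Base case (t = 1): P(1) = -6, and the closed form gives -6. They agree.
Inductive step: assume the claim holds for t = r, so P(r) = r(-3r^2 - r - 2).
Then P(r+1) = P(r) + (7r - 9(r + 1)^2 + 3) = (r(-3r^2 - r - 2)) + (7r - 9(r + 1)^2 + 3).
Simplifying, P(r+1) = -(r + 1)(3r^2 + 7r + 6) = -(r+1)(3(r+1)^2 + (r+1) + 2),
which is the closed form with t = r+1.
By induction, the statement is established for all t ≥ 1.

P(t) = -t(3t^2 + t + 2)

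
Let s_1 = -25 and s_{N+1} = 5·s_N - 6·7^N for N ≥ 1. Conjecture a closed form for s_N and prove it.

s_N = -4·5^(N - 1) - 3·7^N

Computing the first terms: s_1 = -25, s_2 = -167, s_3 = -1129. This suggests s_N = -4·5^(N - 1) - 3·7^N.
When N = 1: the formula gives -25 = -25 = s_1.
Inductive step: suppose the statement holds for some j ≥ 1, so s_j = -4·5^(j - 1) - 3·7^j.
Then s_{j+1} = 5·s_j - 6·7^j = 5·(-4·5^(j - 1) - 3·7^j) - 6·7^j = -4·5^j - 3·7^(j + 1) = -4·5^((j+1) - 1) - 3·7^(j+1),
which is the claimed formula at N = j+1.
Hence, by induction on N, the claim holds for every N ≥ 1.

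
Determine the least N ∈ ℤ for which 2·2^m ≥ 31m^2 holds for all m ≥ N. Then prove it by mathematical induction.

N = 11

At m = 10: 2048 < 3100, so the inequality fails and N ≥ 11. We prove 2·2^m ≥ 31m^2 for all m ≥ 11.
When m = 11: 2·2^m = 4096 and 31m^2 = 3751, so 4096 ≥ 3751.
Inductive step: assume the claim holds for m = p, so 2·2^p ≥ 31p^2.
Then 2·2^(p + 1) = 2·(2·2^p) ≥ 2·(31p^2).
Also, for p ≥ 11 we have 2·(31p^2) ≥ 31(p+1)^2, since 2 ≥ (1 + 1/p)^2 for all p ≥ 11.
Combining, 2·2^(p + 1) ≥ 31(p+1)^2.
This completes the induction.
Hence the smallest such N is 11.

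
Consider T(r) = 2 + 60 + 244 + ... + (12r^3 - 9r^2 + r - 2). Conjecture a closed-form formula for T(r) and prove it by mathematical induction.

T(r) = r(3r^3 + 3r^2 - r - 3)

We claim T(r) = r(3r^3 + 3r^2 - r - 3) for all r ≥ 1.
Base case (r = 1): T(1) = 2, and the closed form gives 2. They agree.
For the inductive step, assume it holds for an arbitrary i ≥ 1, so T(i) = i(3i^3 + 3i^2 - i - 3).
Then T(i+1) = T(i) + (12i^3 + 27i^2 + 19i + 2) = (i(3i^3 + 3i^2 - i - 3)) + (12i^3 + 27i^2 + 19i + 2).
Simplifying, T(i+1) = (i + 1)(3i^3 + 12i^2 + 14i + 2) = (i+1)(3(i+1)^3 + 3(i+1)^2 - (i+1) - 3),
which is the closed form with r = i+1.
By induction, the statement is established for all r ≥ 1.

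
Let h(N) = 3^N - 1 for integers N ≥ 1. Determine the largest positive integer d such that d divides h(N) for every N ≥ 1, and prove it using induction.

Computing the first values: h(1) = 2 and h(2) = 8; gcd(2, 8) = 2, so d ≤ 2.
We prove 2 | 3^N - 1 for all N ≥ 1 by induction on N.
For the base case N = 1: h(1) = 2 = 2·(1), so 2 | h(1).
For the inductive step, assume it holds for an arbitrary j ≥ 1, i.e. 2 | h(j). Then
3^{j+1} − 1^{j+1} = 3·3^j − 1·1^j = 3·(3^j − 1^j) + (2)·1^j. The first term is divisible by 2 by the inductive hypothesis, and the second term (2)·1^j is divisible by 2 since 2 | 2. Hence 2 | h(j+1).
Hence, by induction on N, the claim holds for every N ≥ 1.
Therefore the largest such d is 2.

d = 2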